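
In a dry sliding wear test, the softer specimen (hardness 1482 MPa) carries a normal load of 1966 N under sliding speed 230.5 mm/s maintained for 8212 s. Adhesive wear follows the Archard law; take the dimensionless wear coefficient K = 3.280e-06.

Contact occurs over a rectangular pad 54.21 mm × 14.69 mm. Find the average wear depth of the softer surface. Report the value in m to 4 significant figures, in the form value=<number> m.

Intermediate values appear rounded, and the algebra keeps exact precision, and a single final rounding: 4 significant figures.
Convert: Sliding speed v = 230.5 mm/s = 0.2305 m/s. Total distance L = v·t = 0.2305 m/s × 8212 s = 1893 m.
Convert: Hardness H = 1482 MPa = 1.482e+09 Pa.
Convert: Pad sides 54.21 mm × 14.69 mm = 0.05421 m × 0.01469 m. Contact area A = 0.05421 m × 0.01469 m = 7.963e-04 m².
As SI base values: W = 1966 N, H = 1.482e+09 Pa, K = 3.280e-06.
Archard volume V = K·W·L/H = 3.280e-06 · 1966 · 1893 / 1.482e+09 = 8.236e-09 m³.
Depth h = V/A = 8.236e-09 / 7.963e-04 = 1.034e-05 m.

value=1.034e-05 m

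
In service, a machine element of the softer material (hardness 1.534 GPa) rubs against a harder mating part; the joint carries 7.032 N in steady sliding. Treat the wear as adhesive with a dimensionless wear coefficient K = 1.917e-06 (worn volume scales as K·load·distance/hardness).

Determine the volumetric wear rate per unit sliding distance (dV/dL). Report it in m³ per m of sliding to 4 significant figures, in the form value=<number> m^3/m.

Intermediate values are printed rounded, and the computation runs at exact precision, and rounded once at the end to 4 significant digits.
Hardness H = 1.534 GPa = 1.534e+09 Pa.
As SI base values: W = 7.032 N, H = 1.534e+09 Pa, K = 1.917e-06.
The wear rate dV/dL = K·W/H — distance-free: 1.917e-06 · 7.032 / 1.534e+09 = 8.788e-15 m³/m.

value=8.788e-15 m^3/m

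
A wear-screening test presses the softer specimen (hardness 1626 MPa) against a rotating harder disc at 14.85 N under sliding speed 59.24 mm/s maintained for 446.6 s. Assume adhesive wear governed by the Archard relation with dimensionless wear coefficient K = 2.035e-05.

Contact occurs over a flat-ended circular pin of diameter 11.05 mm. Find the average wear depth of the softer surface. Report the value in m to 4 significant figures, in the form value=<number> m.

value=5.127e-08 m

Intermediate values are displayed rounded — all working math keeps exact precision; rounded just once to 4 significant figures.
Convert: Sliding speed v = 59.24 mm/s = 0.05924 m/s. Sliding distance L = v·t = 0.05924 m/s × 446.6 s = 26.46 m.
Convert: Hardness H = 1626 MPa = 1.626e+09 Pa.
Convert: Pin diameter d = 11.05 mm = 0.01105 m. Contact area A = π·d²/4 = π·(0.01105 m)²/4 = 9.590e-05 m².
Working in SI base units: W = 14.85 N, H = 1.626e+09 Pa, K = 2.035e-05.
Wear volume V = K·W·L/H = 2.035e-05 · 14.85 · 26.46 / 1.626e+09 = 4.917e-12 m³.
Mean depth h = V/A = 4.917e-12 / 9.590e-05 = 5.127e-08 m.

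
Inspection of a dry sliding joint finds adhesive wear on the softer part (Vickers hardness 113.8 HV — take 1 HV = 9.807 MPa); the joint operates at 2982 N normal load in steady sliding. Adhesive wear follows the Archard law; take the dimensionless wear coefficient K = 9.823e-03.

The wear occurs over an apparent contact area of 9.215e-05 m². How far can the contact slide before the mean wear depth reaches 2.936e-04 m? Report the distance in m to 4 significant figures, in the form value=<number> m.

Quoted intermediates are rounded — every step runs at exact precision. Rounded once at the end: 4 significant digits.
Convert: Hardness H = 113.8 HV × 9.807 MPa/HV = 1116 MPa = 1.116e+09 Pa.
Collected in SI base units: W = 2982 N, H = 1.116e+09 Pa, K = 9.823e-03.
Volume at the limit: V_lim = h_lim·A = 2.936e-04 · 9.215e-05 = 2.706e-08 m³.
Sliding life L = V_lim·H/(K·W) = 2.706e-08 · 1.116e+09 / (9.823e-03 · 2982) = 1.031 m.

value=1.031 m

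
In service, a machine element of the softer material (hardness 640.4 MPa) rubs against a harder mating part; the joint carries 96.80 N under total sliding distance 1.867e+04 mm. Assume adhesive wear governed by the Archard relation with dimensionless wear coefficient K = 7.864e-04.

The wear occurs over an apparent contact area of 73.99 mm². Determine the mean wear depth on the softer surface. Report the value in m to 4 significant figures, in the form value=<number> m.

value=2.999e-05 m

All working math runs at full precision, and intermediates appear rounded; a single final rounding, at four significant figures.
Distance L = 1.867e+04 mm = 18.67 m.
Hardness H = 640.4 MPa = 6.404e+08 Pa.
Contact area A = 73.99 mm² = 7.399e-05 m².
As SI base values: W = 96.80 N, H = 6.404e+08 Pa, K = 7.864e-04.
By Archard's law, V = K·W·L/H = 7.864e-04 · 96.80 · 18.67 / 6.404e+08 = 2.219e-09 m³.
Average depth h = V/A = 2.219e-09 / 7.399e-05 = 2.999e-05 m.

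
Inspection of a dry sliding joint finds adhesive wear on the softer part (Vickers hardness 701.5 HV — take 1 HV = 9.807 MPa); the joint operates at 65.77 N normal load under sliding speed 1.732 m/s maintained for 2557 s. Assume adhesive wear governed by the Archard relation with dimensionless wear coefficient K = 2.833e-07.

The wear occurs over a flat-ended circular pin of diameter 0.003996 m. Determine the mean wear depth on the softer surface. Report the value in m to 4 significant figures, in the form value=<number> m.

value=9.564e-07 m

All working math carries full precision. Intermediates are shown rounded. Rounded just once to four significant digits.
Convert: Total distance L = v·t = 1.732 m/s × 2557 s = 4429 m.
Convert: Hardness H = 701.5 HV × 9.807 MPa/HV = 6880 MPa = 6.880e+09 Pa.
Convert: Contact area A = π·d²/4 = π·(0.003996 m)²/4 = 1.254e-05 m².
As SI base values: W = 65.77 N, H = 6.880e+09 Pa, K = 2.833e-07.
By Archard's law, V = K·W·L/H = 2.833e-07 · 65.77 · 4429 / 6.880e+09 = 1.199e-11 m³.
Average depth h = V/A = 1.199e-11 / 1.254e-05 = 9.564e-07 m.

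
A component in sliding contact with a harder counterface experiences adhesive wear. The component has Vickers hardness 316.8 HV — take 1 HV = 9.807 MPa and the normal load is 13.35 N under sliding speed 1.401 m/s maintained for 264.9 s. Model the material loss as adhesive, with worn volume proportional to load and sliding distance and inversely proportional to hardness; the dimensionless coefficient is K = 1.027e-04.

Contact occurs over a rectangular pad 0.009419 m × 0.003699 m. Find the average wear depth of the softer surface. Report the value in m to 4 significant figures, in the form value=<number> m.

All working math carries full precision, and intermediates are shown rounded; rounded just once, at 4 significant figures.
Convert: The distance L = v·t = 1.401 m/s × 264.9 s = 371.1 m.
Convert: Hardness H = 316.8 HV × 9.807 MPa/HV = 3107 MPa = 3.107e+09 Pa.
Convert: Contact area A = 0.009419 m × 0.003699 m = 3.484e-05 m².
Collected in SI base units: W = 13.35 N, H = 3.107e+09 Pa, K = 1.027e-04.
Archard volume V = K·W·L/H = 1.027e-04 · 13.35 · 371.1 / 3.107e+09 = 1.638e-10 m³.
Wear depth h = V/A = 1.638e-10 / 3.484e-05 = 4.701e-06 m.

value=4.701e-06 m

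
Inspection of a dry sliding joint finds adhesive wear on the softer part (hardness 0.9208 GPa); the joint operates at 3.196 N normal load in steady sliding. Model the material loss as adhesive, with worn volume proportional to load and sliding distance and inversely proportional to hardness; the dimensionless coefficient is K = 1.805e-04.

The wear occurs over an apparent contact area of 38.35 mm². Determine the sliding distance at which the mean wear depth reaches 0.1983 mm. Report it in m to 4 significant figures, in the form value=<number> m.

The algebra holds full float precision, and quoted intermediates are rounded; rounded once at the end, at 4 significant figures.
Hardness H = 0.9208 GPa = 9.208e+08 Pa.
Contact area A = 38.35 mm² = 3.835e-05 m².
Depth limit h_lim = 0.1983 mm = 1.983e-04 m.
Collected in SI base units: W = 3.196 N, H = 9.208e+08 Pa, K = 1.805e-04.
Wearable volume V_lim = h_lim·A = 1.983e-04 · 3.835e-05 = 7.605e-09 m³.
Inverting, life L = V_lim·H/(K·W) = 7.605e-09 · 9.208e+08 / (1.805e-04 · 3.196) = 1.214e+04 m.

value=1.214e+04 m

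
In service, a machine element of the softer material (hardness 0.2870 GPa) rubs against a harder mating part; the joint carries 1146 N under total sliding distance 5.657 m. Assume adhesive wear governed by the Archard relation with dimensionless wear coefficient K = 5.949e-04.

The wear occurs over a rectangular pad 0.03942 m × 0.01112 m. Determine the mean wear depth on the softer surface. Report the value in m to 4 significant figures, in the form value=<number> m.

value=3.066e-05 m

The algebra maintains exact precision, and intermediate values appear rounded; a single final rounding to 4 significant figures.
Hardness H = 0.2870 GPa = 2.870e+08 Pa.
Contact area A = 0.03942 m × 0.01112 m = 4.384e-04 m².
Collected in SI base units: W = 1146 N, H = 2.870e+08 Pa, K = 5.949e-04.
The Archard volume V = K·W·L/H = 5.949e-04 · 1146 · 5.657 / 2.870e+08 = 1.344e-08 m³.
Wear depth h = V/A = 1.344e-08 / 4.384e-04 = 3.066e-05 m.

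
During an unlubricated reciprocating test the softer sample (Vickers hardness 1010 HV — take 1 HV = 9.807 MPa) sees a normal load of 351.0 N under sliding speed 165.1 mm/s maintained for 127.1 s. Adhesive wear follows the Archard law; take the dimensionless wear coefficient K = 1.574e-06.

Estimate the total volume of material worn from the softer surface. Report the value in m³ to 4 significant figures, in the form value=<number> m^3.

All working math carries full precision, and the intermediates appear rounded, and rounded once at the end: four significant figures.
Convert: Sliding speed v = 165.1 mm/s = 0.1651 m/s. Distance covered L = v·t = 0.1651 m/s × 127.1 s = 20.98 m.
Convert: Hardness H = 1010 HV × 9.807 MPa/HV = 9905 MPa = 9.905e+09 Pa.
Working in SI base units: W = 351.0 N, H = 9.905e+09 Pa, K = 1.574e-06.
By Archard's law, V = K·W·L/H = 1.574e-06 · 351.0 · 20.98 / 9.905e+09 = 1.170e-12 m³.

value=1.170e-12 m^3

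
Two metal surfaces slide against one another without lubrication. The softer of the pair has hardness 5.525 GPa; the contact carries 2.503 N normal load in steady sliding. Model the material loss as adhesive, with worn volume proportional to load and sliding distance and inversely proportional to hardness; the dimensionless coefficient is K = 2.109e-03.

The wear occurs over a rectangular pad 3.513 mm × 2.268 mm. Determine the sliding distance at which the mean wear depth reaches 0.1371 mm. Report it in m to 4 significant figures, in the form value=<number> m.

value=1143 m

Shown intermediates are rounded; the computation carries exact precision, and rounded once at the end: four significant digits.
Convert: Hardness H = 5.525 GPa = 5.525e+09 Pa.
Convert: Pad sides 3.513 mm × 2.268 mm = 0.003513 m × 0.002268 m. Contact area A = 0.003513 m × 0.002268 m = 7.967e-06 m².
Convert: Depth limit h_lim = 0.1371 mm = 1.371e-04 m.
As SI base values: W = 2.503 N, H = 5.525e+09 Pa, K = 2.109e-03.
Permissible volume V_lim = h_lim·A = 1.371e-04 · 7.967e-06 = 1.092e-09 m³.
Thus life L = V_lim·H/(K·W) = 1.092e-09 · 5.525e+09 / (2.109e-03 · 2.503) = 1143 m.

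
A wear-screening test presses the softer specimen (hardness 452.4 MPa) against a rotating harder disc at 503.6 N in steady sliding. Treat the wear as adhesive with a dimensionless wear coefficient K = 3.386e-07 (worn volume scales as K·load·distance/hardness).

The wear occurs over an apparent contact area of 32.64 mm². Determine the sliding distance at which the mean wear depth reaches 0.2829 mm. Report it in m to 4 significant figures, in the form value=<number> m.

value=2.450e+04 m

Quoted intermediates are rounded. All arithmetic keeps full float precision; one last rounding to 4 significant figures.
Hardness H = 452.4 MPa = 4.524e+08 Pa.
Contact area A = 32.64 mm² = 3.264e-05 m².
Depth limit h_lim = 0.2829 mm = 2.829e-04 m.
In SI base units, W = 503.6 N, H = 4.524e+08 Pa, K = 3.386e-07.
Allowed volume V_lim = h_lim·A = 2.829e-04 · 3.264e-05 = 9.234e-09 m³.
Inverting, life L = V_lim·H/(K·W) = 9.234e-09 · 4.524e+08 / (3.386e-07 · 503.6) = 2.450e+04 m.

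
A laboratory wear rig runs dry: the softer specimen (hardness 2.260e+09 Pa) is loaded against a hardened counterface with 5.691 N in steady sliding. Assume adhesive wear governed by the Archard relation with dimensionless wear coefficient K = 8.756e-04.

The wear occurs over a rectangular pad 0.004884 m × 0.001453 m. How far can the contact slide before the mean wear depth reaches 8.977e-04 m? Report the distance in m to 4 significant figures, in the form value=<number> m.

value=2889 m

The intermediates are printed rounded — every step runs at full precision. Rounded just once: 4 significant figures.
Contact area A = 0.004884 m × 0.001453 m = 7.096e-06 m².
Expressed in SI base units: W = 5.691 N, H = 2.260e+09 Pa, K = 8.756e-04.
Wearable volume V_lim = h_lim·A = 8.977e-04 · 7.096e-06 = 6.370e-09 m³.
Inverting, life L = V_lim·H/(K·W) = 6.370e-09 · 2.260e+09 / (8.756e-04 · 5.691) = 2889 m.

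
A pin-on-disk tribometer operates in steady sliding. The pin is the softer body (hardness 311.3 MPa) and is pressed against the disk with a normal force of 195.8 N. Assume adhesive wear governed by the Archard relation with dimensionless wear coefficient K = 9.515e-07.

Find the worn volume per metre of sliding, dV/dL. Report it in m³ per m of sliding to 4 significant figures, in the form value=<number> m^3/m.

value=5.985e-13 m^3/m

Each operation carries full precision, and intermediate values are printed rounded, and a single final rounding to 4 significant figures.
Hardness H = 311.3 MPa = 3.113e+08 Pa.
Expressed in SI base units: W = 195.8 N, H = 3.113e+08 Pa, K = 9.515e-07.
Sliding wear rate dV/dL = K·W/H — distance-free: 9.515e-07 · 195.8 / 3.113e+08 = 5.985e-13 m³/m.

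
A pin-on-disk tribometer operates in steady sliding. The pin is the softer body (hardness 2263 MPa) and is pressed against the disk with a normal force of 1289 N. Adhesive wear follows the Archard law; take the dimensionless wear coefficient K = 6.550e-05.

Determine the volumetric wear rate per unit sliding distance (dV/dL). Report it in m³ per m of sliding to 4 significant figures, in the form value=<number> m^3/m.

Intermediate values appear rounded. All working math runs at full precision. Rounded once at the end to four significant digits.
Hardness H = 2263 MPa = 2.263e+09 Pa.
Restated in SI base units: W = 1289 N, H = 2.263e+09 Pa, K = 6.550e-05.
The wear rate dV/dL = K·W/H: 6.550e-05 · 1289 / 2.263e+09 = 3.731e-11 m³/m.

value=3.731e-11 m^3/m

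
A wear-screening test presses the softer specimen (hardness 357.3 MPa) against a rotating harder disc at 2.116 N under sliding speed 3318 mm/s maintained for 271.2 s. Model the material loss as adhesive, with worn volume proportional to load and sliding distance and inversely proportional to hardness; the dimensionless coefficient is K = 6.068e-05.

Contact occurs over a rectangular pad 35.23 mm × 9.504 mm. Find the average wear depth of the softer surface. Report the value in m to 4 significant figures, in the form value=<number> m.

Intermediates appear rounded — the algebra runs at exact precision — one final rounding to 4 significant figures.
Sliding speed v = 3318 mm/s = 3.318 m/s. Distance covered L = v·t = 3.318 m/s × 271.2 s = 899.8 m.
Hardness H = 357.3 MPa = 3.573e+08 Pa.
Pad sides 35.23 mm × 9.504 mm = 0.03523 m × 0.009504 m. Contact area A = 0.03523 m × 0.009504 m = 3.348e-04 m².
In SI base units: W = 2.116 N, H = 3.573e+08 Pa, K = 6.068e-05.
Worn volume V = K·W·L/H = 6.068e-05 · 2.116 · 899.8 / 3.573e+08 = 3.234e-10 m³.
Mean wear depth h = V/A = 3.234e-10 / 3.348e-04 = 9.658e-07 m.

value=9.658e-07 m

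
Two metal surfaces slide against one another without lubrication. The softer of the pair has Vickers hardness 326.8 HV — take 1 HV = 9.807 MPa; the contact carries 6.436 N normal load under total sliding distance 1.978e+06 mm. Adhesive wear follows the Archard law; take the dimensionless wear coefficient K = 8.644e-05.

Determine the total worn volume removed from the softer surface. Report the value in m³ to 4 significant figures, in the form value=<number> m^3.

value=3.434e-10 m^3

Intermediates are displayed rounded; the algebra carries full precision, and a single final rounding, at four significant figures.
Convert: Distance L = 1.978e+06 mm = 1978 m.
Convert: Hardness H = 326.8 HV × 9.807 MPa/HV = 3205 MPa = 3.205e+09 Pa.
As SI base values: W = 6.436 N, H = 3.205e+09 Pa, K = 8.644e-05.
Worn volume V = K·W·L/H = 8.644e-05 · 6.436 · 1978 / 3.205e+09 = 3.434e-10 m³.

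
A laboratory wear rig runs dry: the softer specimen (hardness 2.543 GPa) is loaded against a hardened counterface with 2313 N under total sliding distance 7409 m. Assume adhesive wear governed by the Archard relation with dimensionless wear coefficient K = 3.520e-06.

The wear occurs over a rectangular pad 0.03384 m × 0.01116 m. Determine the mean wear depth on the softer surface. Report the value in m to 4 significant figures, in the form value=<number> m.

value=6.281e-05 m

The algebra runs at full float precision. Intermediate values appear rounded, and rounded just once, at 4 significant digits.
Convert: Hardness H = 2.543 GPa = 2.543e+09 Pa.
Convert: Contact area A = 0.03384 m × 0.01116 m = 3.777e-04 m².
Collected in SI base units: W = 2313 N, H = 2.543e+09 Pa, K = 3.520e-06.
By Archard's law, V = K·W·L/H = 3.520e-06 · 2313 · 7409 / 2.543e+09 = 2.372e-08 m³.
Mean wear depth h = V/A = 2.372e-08 / 3.777e-04 = 6.281e-05 m.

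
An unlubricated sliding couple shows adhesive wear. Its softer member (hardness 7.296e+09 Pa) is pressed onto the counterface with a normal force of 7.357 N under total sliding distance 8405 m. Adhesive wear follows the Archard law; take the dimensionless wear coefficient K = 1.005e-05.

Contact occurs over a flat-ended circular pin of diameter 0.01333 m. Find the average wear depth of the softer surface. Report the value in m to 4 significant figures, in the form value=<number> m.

Intermediate values appear rounded, and every step holds exact precision — one last rounding to 4 significant digits.
Convert: Contact area A = π·d²/4 = π·(0.01333 m)²/4 = 1.396e-04 m².
Collected in SI base units: W = 7.357 N, H = 7.296e+09 Pa, K = 1.005e-05.
The Archard volume V = K·W·L/H = 1.005e-05 · 7.357 · 8405 / 7.296e+09 = 8.518e-11 m³.
Mean depth h = V/A = 8.518e-11 / 1.396e-04 = 6.103e-07 m.

value=6.103e-07 m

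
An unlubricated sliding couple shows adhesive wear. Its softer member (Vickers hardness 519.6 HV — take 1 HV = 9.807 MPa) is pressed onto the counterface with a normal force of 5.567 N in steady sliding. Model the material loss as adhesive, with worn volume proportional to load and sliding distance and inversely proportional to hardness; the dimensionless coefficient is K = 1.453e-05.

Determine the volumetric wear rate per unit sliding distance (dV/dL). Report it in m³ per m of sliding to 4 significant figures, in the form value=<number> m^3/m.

value=1.587e-14 m^3/m

The intermediates are displayed rounded. Every step keeps full float precision; one last rounding, at four significant figures.
Hardness H = 519.6 HV × 9.807 MPa/HV = 5096 MPa = 5.096e+09 Pa.
SI base units throughout: W = 5.567 N, H = 5.096e+09 Pa, K = 1.453e-05.
Volumetric rate dV/dL = K·W/H, so: 1.453e-05 · 5.567 / 5.096e+09 = 1.587e-14 m³/m.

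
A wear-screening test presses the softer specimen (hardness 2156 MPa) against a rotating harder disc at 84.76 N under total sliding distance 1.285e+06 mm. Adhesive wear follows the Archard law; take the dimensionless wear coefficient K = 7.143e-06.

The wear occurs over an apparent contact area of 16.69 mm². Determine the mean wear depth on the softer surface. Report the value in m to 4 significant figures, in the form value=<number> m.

Intermediates appear rounded. Each operation keeps full float precision; rounded once at the end: 4 significant digits.
Total distance L = 1.285e+06 mm = 1285 m.
Hardness H = 2156 MPa = 2.156e+09 Pa.
Contact area A = 16.69 mm² = 1.669e-05 m².
Restated in SI base units: W = 84.76 N, H = 2.156e+09 Pa, K = 7.143e-06.
Volume removed: V = K·W·L/H = 7.143e-06 · 84.76 · 1285 / 2.156e+09 = 3.608e-10 m³.
Mean wear depth h = V/A = 3.608e-10 / 1.669e-05 = 2.162e-05 m.

value=2.162e-05 m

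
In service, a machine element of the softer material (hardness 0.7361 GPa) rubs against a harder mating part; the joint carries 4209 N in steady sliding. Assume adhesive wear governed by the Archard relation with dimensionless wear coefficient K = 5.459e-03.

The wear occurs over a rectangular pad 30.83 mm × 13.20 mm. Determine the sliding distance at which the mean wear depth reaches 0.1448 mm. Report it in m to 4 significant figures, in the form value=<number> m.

value=1.888 m

The computation maintains exact precision, and shown intermediates are rounded, and one final rounding, at 4 significant digits.
Convert: Hardness H = 0.7361 GPa = 7.361e+08 Pa.
Convert: Pad sides 30.83 mm × 13.20 mm = 0.03083 m × 0.01320 m. Contact area A = 0.03083 m × 0.01320 m = 4.070e-04 m².
Convert: Depth limit h_lim = 0.1448 mm = 1.448e-04 m.
Working in SI base units: W = 4209 N, H = 7.361e+08 Pa, K = 5.459e-03.
Allowed volume V_lim = h_lim·A = 1.448e-04 · 4.070e-04 = 5.893e-08 m³.
Life L = V_lim·H/(K·W) = 5.893e-08 · 7.361e+08 / (5.459e-03 · 4209) = 1.888 m.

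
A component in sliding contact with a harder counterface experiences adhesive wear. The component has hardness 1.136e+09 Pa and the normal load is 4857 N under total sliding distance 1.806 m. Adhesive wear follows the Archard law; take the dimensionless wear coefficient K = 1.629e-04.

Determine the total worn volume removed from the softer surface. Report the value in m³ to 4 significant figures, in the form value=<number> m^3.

value=1.258e-09 m^3

All arithmetic runs at full precision. The intermediates are printed rounded. Rounded just once: 4 significant figures.
Restated in SI base units: W = 4857 N, H = 1.136e+09 Pa, K = 1.629e-04.
Archard volume V = K·W·L/H = 1.629e-04 · 4857 · 1.806 / 1.136e+09 = 1.258e-09 m³.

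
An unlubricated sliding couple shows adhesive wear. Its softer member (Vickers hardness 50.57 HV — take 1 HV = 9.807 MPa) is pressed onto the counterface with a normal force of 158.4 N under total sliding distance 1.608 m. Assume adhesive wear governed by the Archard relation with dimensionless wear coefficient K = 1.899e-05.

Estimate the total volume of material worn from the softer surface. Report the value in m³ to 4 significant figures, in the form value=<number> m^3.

Intermediate values are shown rounded; the computation maintains full float precision; a lone final rounding: four significant figures.
Hardness H = 50.57 HV × 9.807 MPa/HV = 495.9 MPa = 4.959e+08 Pa.
In SI base units, W = 158.4 N, H = 4.959e+08 Pa, K = 1.899e-05.
Archard volume V = K·W·L/H = 1.899e-05 · 158.4 · 1.608 / 4.959e+08 = 9.753e-12 m³.

value=9.753e-12 m^3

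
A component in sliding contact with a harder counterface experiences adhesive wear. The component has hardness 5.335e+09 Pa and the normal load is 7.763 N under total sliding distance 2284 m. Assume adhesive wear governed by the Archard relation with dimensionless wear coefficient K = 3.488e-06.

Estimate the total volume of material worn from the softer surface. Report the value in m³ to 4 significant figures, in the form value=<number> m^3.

value=1.159e-11 m^3

All arithmetic maintains full precision. Intermediate values appear rounded — one last rounding to four significant figures.
As SI base values: W = 7.763 N, H = 5.335e+09 Pa, K = 3.488e-06.
Archard relation: V = K·W·L/H = 3.488e-06 · 7.763 · 2284 / 5.335e+09 = 1.159e-11 m³.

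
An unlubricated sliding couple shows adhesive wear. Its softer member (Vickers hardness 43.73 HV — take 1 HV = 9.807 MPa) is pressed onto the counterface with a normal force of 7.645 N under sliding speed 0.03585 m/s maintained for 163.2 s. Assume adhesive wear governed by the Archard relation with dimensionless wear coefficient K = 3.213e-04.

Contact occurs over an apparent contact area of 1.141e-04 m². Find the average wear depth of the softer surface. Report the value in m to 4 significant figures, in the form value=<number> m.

value=2.937e-07 m

The intermediates are displayed rounded. Every step holds full precision, and rounded just once, at 4 significant digits.
Path length L = v·t = 0.03585 m/s × 163.2 s = 5.851 m.
Hardness H = 43.73 HV × 9.807 MPa/HV = 428.9 MPa = 4.289e+08 Pa.
Collected in SI base units: W = 7.645 N, H = 4.289e+08 Pa, K = 3.213e-04.
By Archard's law, V = K·W·L/H = 3.213e-04 · 7.645 · 5.851 / 4.289e+08 = 3.351e-11 m³.
Wear depth h = V/A = 3.351e-11 / 1.141e-04 = 2.937e-07 m.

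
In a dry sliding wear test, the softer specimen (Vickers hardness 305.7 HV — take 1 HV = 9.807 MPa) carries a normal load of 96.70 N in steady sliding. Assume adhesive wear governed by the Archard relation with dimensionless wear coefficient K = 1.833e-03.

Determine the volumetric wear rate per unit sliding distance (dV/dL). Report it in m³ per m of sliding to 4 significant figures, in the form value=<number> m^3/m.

value=5.912e-11 m^3/m

The intermediates are shown rounded. Each operation runs at exact precision — rounded once at the end: four significant digits.
Convert: Hardness H = 305.7 HV × 9.807 MPa/HV = 2998 MPa = 2.998e+09 Pa.
Working in SI base units: W = 96.70 N, H = 2.998e+09 Pa, K = 1.833e-03.
Volumetric rate dV/dL = K·W/H: 1.833e-03 · 96.70 / 2.998e+09 = 5.912e-11 m³/m.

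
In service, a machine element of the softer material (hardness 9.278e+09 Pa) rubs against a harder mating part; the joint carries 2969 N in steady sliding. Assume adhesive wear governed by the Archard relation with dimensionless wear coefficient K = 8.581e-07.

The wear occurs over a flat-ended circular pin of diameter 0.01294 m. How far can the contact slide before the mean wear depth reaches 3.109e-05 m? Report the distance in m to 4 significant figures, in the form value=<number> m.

value=1.489e+04 m

The computation holds full precision, and displayed values are rounded — rounded once at the end, at four significant digits.
Convert: Contact area A = π·d²/4 = π·(0.01294 m)²/4 = 1.315e-04 m².
Restated in SI base units: W = 2969 N, H = 9.278e+09 Pa, K = 8.581e-07.
Volume at the limit: V_lim = h_lim·A = 3.109e-05 · 1.315e-04 = 4.089e-09 m³.
Inverting, life L = V_lim·H/(K·W) = 4.089e-09 · 9.278e+09 / (8.581e-07 · 2969) = 1.489e+04 m.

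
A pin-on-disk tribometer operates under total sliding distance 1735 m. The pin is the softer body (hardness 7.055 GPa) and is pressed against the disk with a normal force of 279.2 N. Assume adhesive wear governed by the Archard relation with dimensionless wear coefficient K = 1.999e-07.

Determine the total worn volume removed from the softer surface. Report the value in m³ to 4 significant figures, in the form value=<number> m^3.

All working math maintains exact precision, and the intermediates appear rounded, and rounded once at the end to 4 significant digits.
Convert: Hardness H = 7.055 GPa = 7.055e+09 Pa.
Working in SI base units: W = 279.2 N, H = 7.055e+09 Pa, K = 1.999e-07.
Worn volume V = K·W·L/H = 1.999e-07 · 279.2 · 1735 / 7.055e+09 = 1.373e-11 m³.

value=1.373e-11 m^3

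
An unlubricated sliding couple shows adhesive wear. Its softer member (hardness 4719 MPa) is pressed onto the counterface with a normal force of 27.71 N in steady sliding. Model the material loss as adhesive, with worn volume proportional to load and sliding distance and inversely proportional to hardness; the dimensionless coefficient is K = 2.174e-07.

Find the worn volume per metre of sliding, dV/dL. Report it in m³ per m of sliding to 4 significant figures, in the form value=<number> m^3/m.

All arithmetic holds exact precision — the intermediates are printed rounded; one final rounding to four significant digits.
Hardness H = 4719 MPa = 4.719e+09 Pa.
Working in SI base units: W = 27.71 N, H = 4.719e+09 Pa, K = 2.174e-07.
Sliding wear rate dV/dL = K·W/H: 2.174e-07 · 27.71 / 4.719e+09 = 1.277e-15 m³/m.

value=1.277e-15 m^3/m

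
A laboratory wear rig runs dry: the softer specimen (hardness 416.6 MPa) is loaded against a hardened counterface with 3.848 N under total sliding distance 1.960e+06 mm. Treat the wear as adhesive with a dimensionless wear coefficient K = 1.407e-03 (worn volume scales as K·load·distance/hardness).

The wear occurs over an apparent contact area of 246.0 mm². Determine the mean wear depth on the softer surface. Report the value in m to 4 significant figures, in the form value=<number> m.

Each operation maintains full float precision; intermediate values appear rounded — rounded just once to four significant digits.
Path length L = 1.960e+06 mm = 1960 m.
Hardness H = 416.6 MPa = 4.166e+08 Pa.
Contact area A = 246.0 mm² = 2.460e-04 m².
Working in SI base units: W = 3.848 N, H = 4.166e+08 Pa, K = 1.407e-03.
Archard relation: V = K·W·L/H = 1.407e-03 · 3.848 · 1960 / 4.166e+08 = 2.547e-08 m³.
Mean wear depth h = V/A = 2.547e-08 / 2.460e-04 = 1.035e-04 m.

value=1.035e-04 m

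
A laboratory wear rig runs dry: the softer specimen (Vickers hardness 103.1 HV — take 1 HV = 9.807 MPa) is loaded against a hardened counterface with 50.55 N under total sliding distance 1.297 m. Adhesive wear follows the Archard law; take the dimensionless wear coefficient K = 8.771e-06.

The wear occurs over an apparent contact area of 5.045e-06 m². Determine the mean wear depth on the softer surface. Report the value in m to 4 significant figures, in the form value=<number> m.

value=1.127e-07 m

Intermediate values are displayed rounded — all arithmetic holds full precision. Rounded once at the end to 4 significant digits.
Hardness H = 103.1 HV × 9.807 MPa/HV = 1011 MPa = 1.011e+09 Pa.
As SI base values: W = 50.55 N, H = 1.011e+09 Pa, K = 8.771e-06.
Archard volume V = K·W·L/H = 8.771e-06 · 50.55 · 1.297 / 1.011e+09 = 5.687e-13 m³.
Wear depth h = V/A = 5.687e-13 / 5.045e-06 = 1.127e-07 m.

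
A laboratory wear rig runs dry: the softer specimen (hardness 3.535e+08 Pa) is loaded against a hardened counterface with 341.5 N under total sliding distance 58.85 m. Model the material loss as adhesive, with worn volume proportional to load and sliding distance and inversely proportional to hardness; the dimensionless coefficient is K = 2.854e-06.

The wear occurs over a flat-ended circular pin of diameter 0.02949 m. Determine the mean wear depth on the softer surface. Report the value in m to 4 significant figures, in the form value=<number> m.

All working math maintains full precision. Displayed values are rounded. Rounded just once: four significant digits.
Convert: Contact area A = π·d²/4 = π·(0.02949 m)²/4 = 6.830e-04 m².
SI base units throughout: W = 341.5 N, H = 3.535e+08 Pa, K = 2.854e-06.
Apply Archard: V = K·W·L/H = 2.854e-06 · 341.5 · 58.85 / 3.535e+08 = 1.623e-10 m³.
Mean depth h = V/A = 1.623e-10 / 6.830e-04 = 2.376e-07 m.

value=2.376e-07 m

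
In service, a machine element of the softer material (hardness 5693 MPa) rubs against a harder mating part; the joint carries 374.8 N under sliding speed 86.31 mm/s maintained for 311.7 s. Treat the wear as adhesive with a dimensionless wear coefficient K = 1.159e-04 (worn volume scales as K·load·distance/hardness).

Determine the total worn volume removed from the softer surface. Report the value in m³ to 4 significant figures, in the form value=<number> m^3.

value=2.053e-10 m^3

The intermediates are displayed rounded — each operation carries full precision, and rounded just once, at 4 significant digits.
Sliding speed v = 86.31 mm/s = 0.08631 m/s. Distance L = v·t = 0.08631 m/s × 311.7 s = 26.90 m.
Hardness H = 5693 MPa = 5.693e+09 Pa.
Restated in SI base units: W = 374.8 N, H = 5.693e+09 Pa, K = 1.159e-04.
The Archard volume V = K·W·L/H = 1.159e-04 · 374.8 · 26.90 / 5.693e+09 = 2.053e-10 m³.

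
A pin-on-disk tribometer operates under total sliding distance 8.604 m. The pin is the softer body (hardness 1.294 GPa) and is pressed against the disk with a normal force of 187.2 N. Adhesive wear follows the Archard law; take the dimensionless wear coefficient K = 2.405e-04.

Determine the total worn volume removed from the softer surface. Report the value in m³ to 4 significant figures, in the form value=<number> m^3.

The intermediates appear rounded, and the algebra runs at full precision; one last rounding to four significant figures.
Convert: Hardness H = 1.294 GPa = 1.294e+09 Pa.
Expressed in SI base units: W = 187.2 N, H = 1.294e+09 Pa, K = 2.405e-04.
Worn volume V = K·W·L/H = 2.405e-04 · 187.2 · 8.604 / 1.294e+09 = 2.994e-10 m³.

value=2.994e-10 m^3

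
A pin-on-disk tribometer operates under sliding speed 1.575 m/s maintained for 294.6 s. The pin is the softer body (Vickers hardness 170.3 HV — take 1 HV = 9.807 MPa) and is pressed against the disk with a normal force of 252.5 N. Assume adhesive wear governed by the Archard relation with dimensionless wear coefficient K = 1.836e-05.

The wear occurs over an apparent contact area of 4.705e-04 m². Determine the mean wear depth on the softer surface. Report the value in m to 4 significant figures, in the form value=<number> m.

Each operation maintains full float precision. Shown intermediates are rounded. Rounded just once, at 4 significant figures.
Convert: Distance L = v·t = 1.575 m/s × 294.6 s = 464.0 m.
Convert: Hardness H = 170.3 HV × 9.807 MPa/HV = 1670 MPa = 1.670e+09 Pa.
Working in SI base units: W = 252.5 N, H = 1.670e+09 Pa, K = 1.836e-05.
Archard relation: V = K·W·L/H = 1.836e-05 · 252.5 · 464.0 / 1.670e+09 = 1.288e-09 m³.
Mean wear depth h = V/A = 1.288e-09 / 4.705e-04 = 2.737e-06 m.

value=2.737e-06 m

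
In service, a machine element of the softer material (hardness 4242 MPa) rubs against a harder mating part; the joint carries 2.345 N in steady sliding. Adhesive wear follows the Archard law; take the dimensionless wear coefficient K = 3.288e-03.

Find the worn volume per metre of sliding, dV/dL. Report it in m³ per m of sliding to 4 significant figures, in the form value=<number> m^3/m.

value=1.818e-12 m^3/m

Intermediates are displayed rounded; all working math runs at full precision, and rounded just once: 4 significant digits.
Convert: Hardness H = 4242 MPa = 4.242e+09 Pa.
Restated in SI base units: W = 2.345 N, H = 4.242e+09 Pa, K = 3.288e-03.
Volumetric rate dV/dL = K·W/H (independent of L): 3.288e-03 · 2.345 / 4.242e+09 = 1.818e-12 m³/m.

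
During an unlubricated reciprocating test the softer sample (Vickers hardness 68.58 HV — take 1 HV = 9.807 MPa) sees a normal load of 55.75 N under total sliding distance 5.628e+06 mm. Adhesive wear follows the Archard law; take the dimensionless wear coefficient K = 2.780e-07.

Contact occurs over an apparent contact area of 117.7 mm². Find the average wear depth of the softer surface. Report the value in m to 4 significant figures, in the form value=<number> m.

value=1.102e-06 m

Shown intermediates are rounded, and the computation keeps full precision, and a lone final rounding, at 4 significant figures.
Convert: The distance L = 5.628e+06 mm = 5628 m.
Convert: Hardness H = 68.58 HV × 9.807 MPa/HV = 672.6 MPa = 6.726e+08 Pa.
Convert: Contact area A = 117.7 mm² = 1.177e-04 m².
Collected in SI base units: W = 55.75 N, H = 6.726e+08 Pa, K = 2.780e-07.
Wear volume V = K·W·L/H = 2.780e-07 · 55.75 · 5628 / 6.726e+08 = 1.297e-10 m³.
Wear depth h = V/A = 1.297e-10 / 1.177e-04 = 1.102e-06 m.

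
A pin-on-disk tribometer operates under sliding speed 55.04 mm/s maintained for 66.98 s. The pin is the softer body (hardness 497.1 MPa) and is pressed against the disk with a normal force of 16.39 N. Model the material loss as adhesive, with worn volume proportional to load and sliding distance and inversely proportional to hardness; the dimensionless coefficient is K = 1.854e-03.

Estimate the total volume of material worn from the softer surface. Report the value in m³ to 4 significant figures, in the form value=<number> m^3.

value=2.254e-10 m^3

Intermediates are displayed rounded. All arithmetic holds exact precision. Rounded just once to 4 significant figures.
Sliding speed v = 55.04 mm/s = 0.05504 m/s. Path length L = v·t = 0.05504 m/s × 66.98 s = 3.687 m.
Hardness H = 497.1 MPa = 4.971e+08 Pa.
Restated in SI base units: W = 16.39 N, H = 4.971e+08 Pa, K = 1.854e-03.
Archard volume V = K·W·L/H = 1.854e-03 · 16.39 · 3.687 / 4.971e+08 = 2.254e-10 m³.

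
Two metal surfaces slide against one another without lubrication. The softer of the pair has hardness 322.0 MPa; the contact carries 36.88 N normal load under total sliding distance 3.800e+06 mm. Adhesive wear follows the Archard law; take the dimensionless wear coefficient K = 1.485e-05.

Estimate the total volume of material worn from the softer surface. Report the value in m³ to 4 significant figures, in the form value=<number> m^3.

value=6.463e-09 m^3

Displayed values are rounded; the algebra carries full float precision. Rounded once at the end to four significant figures.
Convert: Path length L = 3.800e+06 mm = 3800 m.
Convert: Hardness H = 322.0 MPa = 3.220e+08 Pa.
As SI base values: W = 36.88 N, H = 3.220e+08 Pa, K = 1.485e-05.
Archard volume V = K·W·L/H = 1.485e-05 · 36.88 · 3800 / 3.220e+08 = 6.463e-09 m³.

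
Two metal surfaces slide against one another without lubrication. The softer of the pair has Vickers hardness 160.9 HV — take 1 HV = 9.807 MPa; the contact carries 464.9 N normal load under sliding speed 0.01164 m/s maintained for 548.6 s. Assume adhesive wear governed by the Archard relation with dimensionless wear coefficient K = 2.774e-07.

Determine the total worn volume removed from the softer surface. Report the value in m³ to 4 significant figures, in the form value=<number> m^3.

value=5.219e-13 m^3

Printed values are rounded, and every step keeps exact precision — a lone final rounding: four significant digits.
Path length L = v·t = 0.01164 m/s × 548.6 s = 6.386 m.
Hardness H = 160.9 HV × 9.807 MPa/HV = 1578 MPa = 1.578e+09 Pa.
As SI base values: W = 464.9 N, H = 1.578e+09 Pa, K = 2.774e-07.
Worn volume V = K·W·L/H = 2.774e-07 · 464.9 · 6.386 / 1.578e+09 = 5.219e-13 m³.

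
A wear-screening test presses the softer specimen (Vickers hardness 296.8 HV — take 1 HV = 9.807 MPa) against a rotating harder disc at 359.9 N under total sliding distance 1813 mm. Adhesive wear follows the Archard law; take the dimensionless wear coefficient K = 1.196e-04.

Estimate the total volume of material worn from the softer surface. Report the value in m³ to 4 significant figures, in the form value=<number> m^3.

Each operation maintains exact precision, and intermediates are shown rounded. Rounded just once: four significant digits.
Path length L = 1813 mm = 1.813 m.
Hardness H = 296.8 HV × 9.807 MPa/HV = 2911 MPa = 2.911e+09 Pa.
Collected in SI base units: W = 359.9 N, H = 2.911e+09 Pa, K = 1.196e-04.
Archard volume V = K·W·L/H = 1.196e-04 · 359.9 · 1.813 / 2.911e+09 = 2.681e-11 m³.

value=2.681e-11 m^3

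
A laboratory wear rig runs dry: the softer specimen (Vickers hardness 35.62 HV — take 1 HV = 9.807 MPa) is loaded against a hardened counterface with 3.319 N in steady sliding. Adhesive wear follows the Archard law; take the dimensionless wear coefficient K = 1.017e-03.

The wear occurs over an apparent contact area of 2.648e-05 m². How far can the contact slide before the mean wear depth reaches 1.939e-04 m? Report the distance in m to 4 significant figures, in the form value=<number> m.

value=531.4 m

All arithmetic carries full float precision. The intermediates are displayed rounded. Rounded once at the end to 4 significant figures.
Convert: Hardness H = 35.62 HV × 9.807 MPa/HV = 349.3 MPa = 3.493e+08 Pa.
Collected in SI base units: W = 3.319 N, H = 3.493e+08 Pa, K = 1.017e-03.
Limit volume V_lim = h_lim·A = 1.939e-04 · 2.648e-05 = 5.134e-09 m³.
Life L = V_lim·H/(K·W) = 5.134e-09 · 3.493e+08 / (1.017e-03 · 3.319) = 531.4 m.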